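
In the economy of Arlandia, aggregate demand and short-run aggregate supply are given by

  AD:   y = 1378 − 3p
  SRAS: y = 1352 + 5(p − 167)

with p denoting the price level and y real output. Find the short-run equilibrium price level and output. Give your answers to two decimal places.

p = 107.63, y = 1055.13

Write SRAS as y = 1352 + 5p − 835 = 517 + 5p.
Set AD = SRAS: 1378 − 3p = 517 + 5p, so 861 = 8p and p = 107.63.
Substituting into AD, y = 1378 − 3p = 1055.13.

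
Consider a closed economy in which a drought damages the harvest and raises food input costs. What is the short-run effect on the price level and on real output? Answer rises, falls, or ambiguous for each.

Price level: rises; output: falls

This is an adverse supply shock: SRAS shifts left.
Moving along the downward-sloping AD curve, P rises and Y falls.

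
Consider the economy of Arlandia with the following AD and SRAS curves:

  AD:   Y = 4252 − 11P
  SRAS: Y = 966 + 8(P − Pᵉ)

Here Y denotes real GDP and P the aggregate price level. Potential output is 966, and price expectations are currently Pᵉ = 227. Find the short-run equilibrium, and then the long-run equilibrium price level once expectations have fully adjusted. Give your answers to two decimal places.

Short run: with Pᵉ = 227, SRAS is Y = 8P − 850. Setting AD = SRAS gives 5102 = 19P, so P = 268.53 and Y = 4252 − 11P = 1298.21.
Output 1298.21 is above potential 966, so over time expected prices rise and SRAS shifts left until Y returns to 966.
Long run: Y = 966 on the AD curve gives 966 = 4252 − 11P, so P = 298.73.

Short run: P = 268.53, Y = 1298.21. Long run: P = 298.73.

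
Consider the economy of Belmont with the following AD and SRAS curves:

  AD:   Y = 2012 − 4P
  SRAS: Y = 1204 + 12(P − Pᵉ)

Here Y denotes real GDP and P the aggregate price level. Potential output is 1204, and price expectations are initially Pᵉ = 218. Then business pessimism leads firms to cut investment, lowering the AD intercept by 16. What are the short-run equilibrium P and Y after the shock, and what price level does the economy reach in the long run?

Short run: P = 213, Y = 1144. Long run: P = 198.

AD shifts left: new AD is Y = 1996 − 4P. With Pᵉ = 218, SRAS is Y = 12P − 1412.
Short run: 1996 − 4P = 12P − 1412 gives 3408 = 16P, so P = 213 and Y = 1996 − 4·213 = 1144.
Y = 1144 is below potential 1204; expectations adjust and SRAS shifts right until Y = 1204.
Long run: on the new AD curve, 1204 = 1996 − 4P gives P = 198.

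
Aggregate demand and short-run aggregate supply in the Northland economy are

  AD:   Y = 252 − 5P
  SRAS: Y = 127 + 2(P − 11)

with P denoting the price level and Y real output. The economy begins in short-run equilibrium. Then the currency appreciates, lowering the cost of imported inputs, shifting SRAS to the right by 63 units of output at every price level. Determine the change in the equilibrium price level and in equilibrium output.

This is a positive supply shock: SRAS shifts right.
New SRAS: Y = 168 + 2P.
Set AD = SRAS: 252 − 5P = 168 + 2P, so 84 = 7P and P = 12.
Y = 252 − 5·12 = 192.
Initially P = 21, Y = 147, so ΔP = -9 and ΔY = +45.

ΔP = -9, ΔY = +45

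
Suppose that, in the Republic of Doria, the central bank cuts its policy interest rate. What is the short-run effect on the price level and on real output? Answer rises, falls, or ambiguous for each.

Price level: rises; output: rises

This is a positive demand shock: AD shifts right.
Moving along the upward-sloping SRAS curve, P rises and Y rises.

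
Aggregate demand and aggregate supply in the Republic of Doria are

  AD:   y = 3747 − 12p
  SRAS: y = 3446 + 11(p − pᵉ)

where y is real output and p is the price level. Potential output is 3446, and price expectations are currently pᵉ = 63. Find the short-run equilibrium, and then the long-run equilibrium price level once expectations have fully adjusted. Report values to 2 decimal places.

Short run: with pᵉ = 63, SRAS is y = 2753 + 11p. Setting AD = SRAS gives 994 = 23p, so p = 43.22 and y = 3747 − 12p = 3228.39.
Output 3228.39 is below potential 3446, so over time expected prices fall and SRAS shifts right until y returns to 3446.
Long run: y = 3446 on the AD curve gives 3446 = 3747 − 12p, so p = 25.08.

Short run: p = 43.22, y = 3228.39. Long run: p = 25.08.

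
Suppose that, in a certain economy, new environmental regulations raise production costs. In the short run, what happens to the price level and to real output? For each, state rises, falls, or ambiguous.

Price level: rises; output: falls

This is an adverse supply shock: SRAS shifts left.
Moving along the downward-sloping AD curve, P rises and Y falls.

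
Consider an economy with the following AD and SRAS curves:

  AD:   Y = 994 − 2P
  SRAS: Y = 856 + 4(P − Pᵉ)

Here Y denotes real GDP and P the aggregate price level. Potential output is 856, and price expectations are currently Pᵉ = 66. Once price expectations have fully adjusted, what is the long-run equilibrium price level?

Long-run P = 69

Short run: with Pᵉ = 66, SRAS is Y = 592 + 4P. Setting AD = SRAS gives 402 = 6P, so P = 67 and Y = 994 − 2·67 = 860.
Output 860 is above potential 856, so over time expected prices rise and SRAS shifts left until Y returns to 856.
Long run: Y = 856 on the AD curve gives 856 = 994 − 2P, so P = 69.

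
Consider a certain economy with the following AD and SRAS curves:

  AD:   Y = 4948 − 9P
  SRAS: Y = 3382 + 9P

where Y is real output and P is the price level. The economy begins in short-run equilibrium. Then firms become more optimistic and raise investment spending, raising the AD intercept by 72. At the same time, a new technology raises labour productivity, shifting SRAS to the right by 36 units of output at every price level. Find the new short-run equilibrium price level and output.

After both shocks: AD is Y = 5020 − 9P and SRAS is Y = 3418 + 9P.
Setting them equal: 1602 = 18P, so P = 89.
Y = 5020 − 9·89 = 4219.

P = 89, Y = 4219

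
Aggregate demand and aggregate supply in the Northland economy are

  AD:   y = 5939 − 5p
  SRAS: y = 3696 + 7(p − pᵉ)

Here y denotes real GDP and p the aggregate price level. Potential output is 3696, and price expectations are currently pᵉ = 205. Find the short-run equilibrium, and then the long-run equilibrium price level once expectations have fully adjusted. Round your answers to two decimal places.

Short run: with pᵉ = 205, SRAS is y = 2261 + 7p. Setting AD = SRAS gives 3678 = 12p, so p = 306.50 and y = 5939 − 5p = 4406.50.
Output 4406.50 is above potential 3696, so over time expected prices rise and SRAS shifts left until y returns to 3696.
Long run: y = 3696 on the AD curve gives 3696 = 5939 − 5p, so p = 448.60.

Short run: p = 306.50, y = 4406.50. Long run: p = 448.60.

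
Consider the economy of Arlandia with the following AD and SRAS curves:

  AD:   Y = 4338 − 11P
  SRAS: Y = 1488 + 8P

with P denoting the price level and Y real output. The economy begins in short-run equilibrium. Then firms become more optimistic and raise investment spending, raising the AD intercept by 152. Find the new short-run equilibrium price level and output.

This is a positive demand shock: AD shifts right.
New AD: Y = 4490 − 11P.
Set AD = SRAS: 4490 − 11P = 1488 + 8P, so 3002 = 19P and P = 158.
Y = 4490 − 11·158 = 2752.

P = 158, Y = 2752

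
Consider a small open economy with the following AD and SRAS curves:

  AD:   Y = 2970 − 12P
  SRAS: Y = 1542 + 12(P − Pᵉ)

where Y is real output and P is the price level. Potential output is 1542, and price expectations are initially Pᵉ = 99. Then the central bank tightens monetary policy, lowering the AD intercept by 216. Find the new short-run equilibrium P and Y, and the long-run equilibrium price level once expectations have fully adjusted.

AD shifts left: new AD is Y = 2754 − 12P. With Pᵉ = 99, SRAS is Y = 354 + 12P.
Short run: 2754 − 12P = 354 + 12P gives 2400 = 24P, so P = 100 and Y = 2754 − 12·100 = 1554.
Y = 1554 is above potential 1542; expectations adjust and SRAS shifts left until Y = 1542.
Long run: on the new AD curve, 1542 = 2754 − 12P gives P = 101.

Short run: P = 100, Y = 1554. Long run: P = 101.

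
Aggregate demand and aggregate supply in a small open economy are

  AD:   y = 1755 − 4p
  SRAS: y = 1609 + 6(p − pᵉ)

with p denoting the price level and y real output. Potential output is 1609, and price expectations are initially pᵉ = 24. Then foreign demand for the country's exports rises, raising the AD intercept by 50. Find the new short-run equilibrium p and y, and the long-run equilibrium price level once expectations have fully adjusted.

AD shifts right: new AD is y = 1805 − 4p. With pᵉ = 24, SRAS is y = 1465 + 6p.
Short run: 1805 − 4p = 1465 + 6p gives 340 = 10p, so p = 34 and y = 1805 − 4·34 = 1669.
y = 1669 is above potential 1609; expectations adjust and SRAS shifts left until y = 1609.
Long run: on the new AD curve, 1609 = 1805 − 4p gives p = 49.

Short run: p = 34, y = 1669. Long run: p = 49.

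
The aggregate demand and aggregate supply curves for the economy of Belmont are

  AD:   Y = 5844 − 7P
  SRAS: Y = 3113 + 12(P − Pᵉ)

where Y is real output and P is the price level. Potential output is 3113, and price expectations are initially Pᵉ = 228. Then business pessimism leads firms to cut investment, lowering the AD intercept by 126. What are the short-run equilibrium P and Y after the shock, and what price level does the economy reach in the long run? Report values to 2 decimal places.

AD shifts left: new AD is Y = 5718 − 7P. With Pᵉ = 228, SRAS is Y = 377 + 12P.
Short run: 5718 − 7P = 377 + 12P gives 5341 = 19P, so P = 281.11 and Y = 5718 − 7P = 3750.26.
Y = 3750.26 is above potential 3113; expectations adjust and SRAS shifts left until Y = 3113.
Long run: on the new AD curve, 3113 = 5718 − 7P gives P = 372.14.

Short run: P = 281.11, Y = 3750.26. Long run: P = 372.14.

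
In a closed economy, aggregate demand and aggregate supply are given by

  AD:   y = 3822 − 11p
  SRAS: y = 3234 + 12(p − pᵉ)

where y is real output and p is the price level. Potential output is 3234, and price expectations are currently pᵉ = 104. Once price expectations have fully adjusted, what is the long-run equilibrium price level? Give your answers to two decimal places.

Long-run p = 53.45

Short run: with pᵉ = 104, SRAS is y = 1986 + 12p. Setting AD = SRAS gives 1836 = 23p, so p = 79.83 and y = 3822 − 11p = 2943.91.
Output 2943.91 is below potential 3234, so over time expected prices fall and SRAS shifts right until y returns to 3234.
Long run: y = 3234 on the AD curve gives 3234 = 3822 − 11p, so p = 53.45.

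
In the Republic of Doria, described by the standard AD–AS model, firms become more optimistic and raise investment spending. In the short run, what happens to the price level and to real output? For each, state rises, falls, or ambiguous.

Price level: rises; output: rises

This is a positive demand shock: AD shifts right.
Moving along the upward-sloping SRAS curve, P rises and Y rises.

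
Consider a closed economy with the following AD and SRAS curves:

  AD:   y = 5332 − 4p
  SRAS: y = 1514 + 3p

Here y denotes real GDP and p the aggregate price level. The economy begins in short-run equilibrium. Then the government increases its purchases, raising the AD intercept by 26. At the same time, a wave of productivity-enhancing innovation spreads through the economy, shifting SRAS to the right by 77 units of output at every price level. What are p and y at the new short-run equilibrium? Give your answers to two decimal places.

p = 538.14, y = 3205.43

After both shocks: AD is y = 5358 − 4p and SRAS is y = 1591 + 3p.
Setting them equal: 3767 = 7p, so p = 538.14.
Substituting into AD, y = 3205.43.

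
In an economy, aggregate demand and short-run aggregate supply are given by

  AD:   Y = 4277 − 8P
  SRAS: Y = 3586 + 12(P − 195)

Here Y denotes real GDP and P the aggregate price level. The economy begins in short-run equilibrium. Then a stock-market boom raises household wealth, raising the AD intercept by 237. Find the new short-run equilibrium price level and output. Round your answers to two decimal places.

P = 163.40, Y = 3206.80

This is a positive demand shock: AD shifts right.
New AD: Y = 4514 − 8P.
SRAS can be written Y = 1246 + 12P.
Set AD = SRAS: 4514 − 8P = 1246 + 12P, so 3268 = 20P and P = 163.40.
Substituting into AD, Y = 3206.80.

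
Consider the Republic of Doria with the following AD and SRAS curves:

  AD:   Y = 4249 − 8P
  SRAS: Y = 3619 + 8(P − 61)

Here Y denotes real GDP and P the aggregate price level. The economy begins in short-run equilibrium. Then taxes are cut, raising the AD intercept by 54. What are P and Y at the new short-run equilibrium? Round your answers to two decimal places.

This is a positive demand shock: AD shifts right.
New AD: Y = 4303 − 8P.
SRAS can be written Y = 3131 + 8P.
Set AD = SRAS: 4303 − 8P = 3131 + 8P, so 1172 = 16P and P = 73.25.
Substituting into AD, Y = 3717.00.

P = 73.25, Y = 3717.00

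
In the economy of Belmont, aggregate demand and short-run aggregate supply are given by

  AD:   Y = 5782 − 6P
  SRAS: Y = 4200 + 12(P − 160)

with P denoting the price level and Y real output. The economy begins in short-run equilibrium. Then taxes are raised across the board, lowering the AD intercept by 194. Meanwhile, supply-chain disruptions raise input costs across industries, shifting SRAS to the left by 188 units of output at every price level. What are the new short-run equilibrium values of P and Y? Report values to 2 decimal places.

P = 194.22, Y = 4422.67

After both shocks: AD is Y = 5588 − 6P and SRAS is Y = 2092 + 12P.
Setting them equal: 3496 = 18P, so P = 194.22.
Substituting into AD, Y = 4422.67.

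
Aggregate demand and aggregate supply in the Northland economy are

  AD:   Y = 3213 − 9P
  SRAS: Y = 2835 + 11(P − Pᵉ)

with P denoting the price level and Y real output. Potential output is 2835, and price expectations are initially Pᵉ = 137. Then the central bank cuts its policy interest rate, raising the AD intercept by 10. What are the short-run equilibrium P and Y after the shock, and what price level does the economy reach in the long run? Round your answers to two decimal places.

Short run: P = 94.75, Y = 2370.25. Long run: P = 43.11.

AD shifts right: new AD is Y = 3223 − 9P. With Pᵉ = 137, SRAS is Y = 1328 + 11P.
Short run: 3223 − 9P = 1328 + 11P gives 1895 = 20P, so P = 94.75 and Y = 3223 − 9P = 2370.25.
Y = 2370.25 is below potential 2835; expectations adjust and SRAS shifts right until Y = 2835.
Long run: on the new AD curve, 2835 = 3223 − 9P gives P = 43.11.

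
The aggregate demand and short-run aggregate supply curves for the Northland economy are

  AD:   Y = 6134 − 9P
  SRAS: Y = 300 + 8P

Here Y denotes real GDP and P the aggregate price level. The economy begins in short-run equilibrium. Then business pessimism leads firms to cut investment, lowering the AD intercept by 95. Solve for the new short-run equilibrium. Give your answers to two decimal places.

This is a negative demand shock: AD shifts left.
New AD: Y = 6039 − 9P.
Set AD = SRAS: 6039 − 9P = 300 + 8P, so 5739 = 17P and P = 337.59.
Substituting into AD, Y = 3000.71.

P = 337.59, Y = 3000.71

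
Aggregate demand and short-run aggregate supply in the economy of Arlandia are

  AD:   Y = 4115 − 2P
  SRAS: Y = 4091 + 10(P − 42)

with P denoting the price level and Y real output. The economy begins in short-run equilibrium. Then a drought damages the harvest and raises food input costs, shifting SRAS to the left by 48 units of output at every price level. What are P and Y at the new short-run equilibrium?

P = 41, Y = 4033

This is a negative supply shock: SRAS shifts left.
New SRAS: Y = 3623 + 10P.
Set AD = SRAS: 4115 − 2P = 3623 + 10P, so 492 = 12P and P = 41.
Y = 4115 − 2·41 = 4033.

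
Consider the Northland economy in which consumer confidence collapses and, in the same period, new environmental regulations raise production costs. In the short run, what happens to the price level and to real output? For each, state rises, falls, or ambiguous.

The first event is a negative demand shock: AD shifts left, which by itself pushes P down and Y down.
The second is an adverse supply shock: SRAS shifts left, which by itself pushes P up and Y down.
The two shocks push P in opposite directions, so the effect on P is ambiguous. Both shocks push Y down, so Y falls.

Price level: ambiguous; output: falls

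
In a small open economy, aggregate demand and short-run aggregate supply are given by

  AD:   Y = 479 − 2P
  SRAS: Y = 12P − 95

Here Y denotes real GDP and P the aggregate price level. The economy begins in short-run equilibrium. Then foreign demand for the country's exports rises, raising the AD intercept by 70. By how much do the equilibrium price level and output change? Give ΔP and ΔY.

ΔP = +5, ΔY = +60

This is a positive demand shock: AD shifts right.
New AD: Y = 549 − 2P.
Set AD = SRAS: 549 − 2P = 12P − 95, so 644 = 14P and P = 46.
Y = 549 − 2·46 = 457.
Initially P = 41, Y = 397, so ΔP = +5 and ΔY = +60.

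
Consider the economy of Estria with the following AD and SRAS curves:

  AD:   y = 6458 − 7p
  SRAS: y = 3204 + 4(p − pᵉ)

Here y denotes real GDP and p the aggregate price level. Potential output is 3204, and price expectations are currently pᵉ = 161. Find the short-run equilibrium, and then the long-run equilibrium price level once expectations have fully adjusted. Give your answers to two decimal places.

Short run: p = 354.36, y = 3977.45. Long run: p = 464.86.

Short run: with pᵉ = 161, SRAS is y = 2560 + 4p. Setting AD = SRAS gives 3898 = 11p, so p = 354.36 and y = 6458 − 7p = 3977.45.
Output 3977.45 is above potential 3204, so over time expected prices rise and SRAS shifts left until y returns to 3204.
Long run: y = 3204 on the AD curve gives 3204 = 6458 − 7p, so p = 464.86.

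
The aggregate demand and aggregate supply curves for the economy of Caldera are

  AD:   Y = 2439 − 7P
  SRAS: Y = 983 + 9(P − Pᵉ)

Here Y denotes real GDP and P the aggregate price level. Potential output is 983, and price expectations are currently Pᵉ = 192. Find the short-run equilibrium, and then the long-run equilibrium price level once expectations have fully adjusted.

Short run: with Pᵉ = 192, SRAS is Y = 9P − 745. Setting AD = SRAS gives 3184 = 16P, so P = 199 and Y = 2439 − 7·199 = 1046.
Output 1046 is above potential 983, so over time expected prices rise and SRAS shifts left until Y returns to 983.
Long run: Y = 983 on the AD curve gives 983 = 2439 − 7P, so P = 208.

Short run: P = 199, Y = 1046. Long run: P = 208.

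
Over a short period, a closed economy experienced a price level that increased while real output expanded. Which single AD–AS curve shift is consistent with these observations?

AD shifted right

P rose and Y rose. An AD shift moves P and Y in the same direction; an SRAS shift moves them in opposite directions.
Here P and Y moved in the same direction, so the AD curve shifted.
Since Y rose, AD shifted right.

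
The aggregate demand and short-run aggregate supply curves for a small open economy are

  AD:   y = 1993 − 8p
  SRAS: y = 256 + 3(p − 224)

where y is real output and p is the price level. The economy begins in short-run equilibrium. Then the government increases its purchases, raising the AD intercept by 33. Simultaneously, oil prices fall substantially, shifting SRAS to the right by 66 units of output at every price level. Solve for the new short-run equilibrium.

After both shocks: AD is y = 2026 − 8p and SRAS is y = 3p − 350.
Setting them equal: 2376 = 11p, so p = 216.
y = 2026 − 8·216 = 298.

p = 216, y = 298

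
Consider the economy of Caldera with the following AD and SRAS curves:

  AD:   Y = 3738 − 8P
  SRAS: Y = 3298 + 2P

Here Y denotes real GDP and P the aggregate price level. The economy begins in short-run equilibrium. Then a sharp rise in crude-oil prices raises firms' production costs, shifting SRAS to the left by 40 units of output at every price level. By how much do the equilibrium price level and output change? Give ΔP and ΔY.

ΔP = +4, ΔY = -32

This is a negative supply shock: SRAS shifts left.
New SRAS: Y = 3258 + 2P.
Set AD = SRAS: 3738 − 8P = 3258 + 2P, so 480 = 10P and P = 48.
Y = 3738 − 8·48 = 3354.
Initially P = 44, Y = 3386, so ΔP = +4 and ΔY = -32.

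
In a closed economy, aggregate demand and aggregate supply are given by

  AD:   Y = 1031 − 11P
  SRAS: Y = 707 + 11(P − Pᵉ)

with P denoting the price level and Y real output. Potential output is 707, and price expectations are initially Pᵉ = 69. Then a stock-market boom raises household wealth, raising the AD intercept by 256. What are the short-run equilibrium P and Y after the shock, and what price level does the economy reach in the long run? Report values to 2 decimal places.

Short run: P = 60.86, Y = 617.50. Long run: P = 52.73.

AD shifts right: new AD is Y = 1287 − 11P. With Pᵉ = 69, SRAS is Y = 11P − 52.
Short run: 1287 − 11P = 11P − 52 gives 1339 = 22P, so P = 60.86 and Y = 1287 − 11P = 617.50.
Y = 617.50 is below potential 707; expectations adjust and SRAS shifts right until Y = 707.
Long run: on the new AD curve, 707 = 1287 − 11P gives P = 52.73.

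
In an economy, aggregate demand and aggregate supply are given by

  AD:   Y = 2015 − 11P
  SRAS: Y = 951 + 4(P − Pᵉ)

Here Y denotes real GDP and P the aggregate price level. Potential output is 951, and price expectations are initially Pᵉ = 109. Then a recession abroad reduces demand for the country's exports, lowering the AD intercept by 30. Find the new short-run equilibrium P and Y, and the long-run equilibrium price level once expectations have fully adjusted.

AD shifts left: new AD is Y = 1985 − 11P. With Pᵉ = 109, SRAS is Y = 515 + 4P.
Short run: 1985 − 11P = 515 + 4P gives 1470 = 15P, so P = 98 and Y = 1985 − 11·98 = 907.
Y = 907 is below potential 951; expectations adjust and SRAS shifts right until Y = 951.
Long run: on the new AD curve, 951 = 1985 − 11P gives P = 94.

Short run: P = 98, Y = 907. Long run: P = 94.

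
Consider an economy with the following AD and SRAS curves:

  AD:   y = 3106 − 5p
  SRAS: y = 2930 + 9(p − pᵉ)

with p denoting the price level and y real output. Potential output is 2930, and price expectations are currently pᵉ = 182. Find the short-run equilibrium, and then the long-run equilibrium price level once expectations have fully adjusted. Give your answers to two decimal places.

Short run: p = 129.57, y = 2458.14. Long run: p = 35.20.

Short run: with pᵉ = 182, SRAS is y = 1292 + 9p. Setting AD = SRAS gives 1814 = 14p, so p = 129.57 and y = 3106 − 5p = 2458.14.
Output 2458.14 is below potential 2930, so over time expected prices fall and SRAS shifts right until y returns to 2930.
Long run: y = 2930 on the AD curve gives 2930 = 3106 − 5p, so p = 35.20.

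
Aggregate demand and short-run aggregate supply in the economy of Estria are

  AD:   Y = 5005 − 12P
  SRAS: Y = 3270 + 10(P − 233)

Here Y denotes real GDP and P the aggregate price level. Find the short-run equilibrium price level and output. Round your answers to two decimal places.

P = 184.77, Y = 2787.73

Write SRAS as Y = 3270 + 10P − 2330 = 940 + 10P.
Set AD = SRAS: 5005 − 12P = 940 + 10P, so 4065 = 22P and P = 184.77.
Substituting into AD, Y = 5005 − 12P = 2787.73.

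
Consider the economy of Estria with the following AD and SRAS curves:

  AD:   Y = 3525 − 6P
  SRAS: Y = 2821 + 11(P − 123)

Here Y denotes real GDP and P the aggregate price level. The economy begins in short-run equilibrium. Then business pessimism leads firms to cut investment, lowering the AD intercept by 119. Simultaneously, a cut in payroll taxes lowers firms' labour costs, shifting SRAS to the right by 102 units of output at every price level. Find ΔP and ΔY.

After both shocks: AD is Y = 3406 − 6P and SRAS is Y = 1570 + 11P.
Setting them equal: 1836 = 17P, so P = 108.
Y = 3406 − 6·108 = 2758.
Initially P = 121, Y = 2799, so ΔP = -13 and ΔY = -41.

ΔP = -13, ΔY = -41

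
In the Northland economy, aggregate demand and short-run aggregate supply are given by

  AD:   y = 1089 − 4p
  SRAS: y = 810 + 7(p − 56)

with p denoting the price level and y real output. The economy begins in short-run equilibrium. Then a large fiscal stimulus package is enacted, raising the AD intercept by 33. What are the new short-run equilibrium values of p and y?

p = 64, y = 866

This is a positive demand shock: AD shifts right.
New AD: y = 1122 − 4p.
SRAS can be written y = 418 + 7p.
Set AD = SRAS: 1122 − 4p = 418 + 7p, so 704 = 11p and p = 64.
y = 1122 − 4·64 = 866.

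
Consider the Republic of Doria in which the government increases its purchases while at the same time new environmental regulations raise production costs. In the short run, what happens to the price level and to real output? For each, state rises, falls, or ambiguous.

The first event is a positive demand shock: AD shifts right, which by itself pushes P up and Y up.
The second is an adverse supply shock: SRAS shifts left, which by itself pushes P up and Y down.
Both shocks push P up, so P rises. The two shocks push Y in opposite directions, so the effect on Y is ambiguous.

Price level: rises; output: ambiguous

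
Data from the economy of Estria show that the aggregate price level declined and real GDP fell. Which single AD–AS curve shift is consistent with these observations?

AD shifted left

P fell and Y fell. An AD shift moves P and Y in the same direction; an SRAS shift moves them in opposite directions.
Here P and Y moved in the same direction, so the AD curve shifted.
Since Y fell, AD shifted left.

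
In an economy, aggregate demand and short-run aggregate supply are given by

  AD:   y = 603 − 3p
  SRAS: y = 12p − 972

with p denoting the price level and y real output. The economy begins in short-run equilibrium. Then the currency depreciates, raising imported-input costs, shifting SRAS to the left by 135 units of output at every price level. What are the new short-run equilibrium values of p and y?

p = 114, y = 261

This is a negative supply shock: SRAS shifts left.
New SRAS: y = 12p − 1107.
Set AD = SRAS: 603 − 3p = 12p − 1107, so 1710 = 15p and p = 114.
y = 603 − 3·114 = 261.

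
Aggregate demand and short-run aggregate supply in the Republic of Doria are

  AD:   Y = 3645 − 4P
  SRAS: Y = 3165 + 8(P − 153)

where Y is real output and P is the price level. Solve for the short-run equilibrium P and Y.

P = 142, Y = 3077

Write SRAS as Y = 3165 + 8P − 1224 = 1941 + 8P.
Set AD = SRAS: 3645 − 4P = 1941 + 8P, so 1704 = 12P and P = 142.
Then Y = 3645 − 4·142 = 3077.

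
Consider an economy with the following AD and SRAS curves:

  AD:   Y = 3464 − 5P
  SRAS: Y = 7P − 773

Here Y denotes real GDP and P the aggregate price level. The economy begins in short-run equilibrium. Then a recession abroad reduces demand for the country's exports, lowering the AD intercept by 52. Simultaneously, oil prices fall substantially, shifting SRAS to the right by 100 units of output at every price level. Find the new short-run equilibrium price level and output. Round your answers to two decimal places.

P = 340.42, Y = 1709.92

After both shocks: AD is Y = 3412 − 5P and SRAS is Y = 7P − 673.
Setting them equal: 4085 = 12P, so P = 340.42.
Substituting into AD, Y = 1709.92.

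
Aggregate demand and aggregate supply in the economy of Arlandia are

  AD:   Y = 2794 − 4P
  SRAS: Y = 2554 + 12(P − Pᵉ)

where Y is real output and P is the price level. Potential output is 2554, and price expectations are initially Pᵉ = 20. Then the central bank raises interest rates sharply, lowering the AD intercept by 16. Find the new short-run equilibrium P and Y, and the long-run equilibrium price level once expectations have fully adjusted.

Short run: P = 29, Y = 2662. Long run: P = 56.

AD shifts left: new AD is Y = 2778 − 4P. With Pᵉ = 20, SRAS is Y = 2314 + 12P.
Short run: 2778 − 4P = 2314 + 12P gives 464 = 16P, so P = 29 and Y = 2778 − 4·29 = 2662.
Y = 2662 is above potential 2554; expectations adjust and SRAS shifts left until Y = 2554.
Long run: on the new AD curve, 2554 = 2778 − 4P gives P = 56.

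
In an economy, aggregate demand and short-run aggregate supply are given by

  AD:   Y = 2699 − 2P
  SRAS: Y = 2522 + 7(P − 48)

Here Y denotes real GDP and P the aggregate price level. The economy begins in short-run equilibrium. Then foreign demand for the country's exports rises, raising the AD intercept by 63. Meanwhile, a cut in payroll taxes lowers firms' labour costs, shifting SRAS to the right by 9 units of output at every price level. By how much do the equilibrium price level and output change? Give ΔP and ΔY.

After both shocks: AD is Y = 2762 − 2P and SRAS is Y = 2195 + 7P.
Setting them equal: 567 = 9P, so P = 63.
Y = 2762 − 2·63 = 2636.
Initially P = 57, Y = 2585, so ΔP = +6 and ΔY = +51.

ΔP = +6, ΔY = +51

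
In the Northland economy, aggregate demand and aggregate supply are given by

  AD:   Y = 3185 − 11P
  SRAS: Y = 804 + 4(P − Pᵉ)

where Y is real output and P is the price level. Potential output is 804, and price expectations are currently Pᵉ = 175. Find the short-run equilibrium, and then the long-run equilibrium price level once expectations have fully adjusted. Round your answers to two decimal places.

Short run: with Pᵉ = 175, SRAS is Y = 104 + 4P. Setting AD = SRAS gives 3081 = 15P, so P = 205.40 and Y = 3185 − 11P = 925.60.
Output 925.60 is above potential 804, so over time expected prices rise and SRAS shifts left until Y returns to 804.
Long run: Y = 804 on the AD curve gives 804 = 3185 − 11P, so P = 216.45.

Short run: P = 205.40, Y = 925.60. Long run: P = 216.45.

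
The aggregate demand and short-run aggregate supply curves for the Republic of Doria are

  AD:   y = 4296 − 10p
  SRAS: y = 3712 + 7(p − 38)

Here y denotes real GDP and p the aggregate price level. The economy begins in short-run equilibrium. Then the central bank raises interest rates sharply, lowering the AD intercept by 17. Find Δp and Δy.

Δp = -1, Δy = -7

This is a negative demand shock: AD shifts left.
New AD: y = 4279 − 10p.
SRAS can be written y = 3446 + 7p.
Set AD = SRAS: 4279 − 10p = 3446 + 7p, so 833 = 17p and p = 49.
y = 4279 − 10·49 = 3789.
Initially p = 50, y = 3796, so Δp = -1 and Δy = -7.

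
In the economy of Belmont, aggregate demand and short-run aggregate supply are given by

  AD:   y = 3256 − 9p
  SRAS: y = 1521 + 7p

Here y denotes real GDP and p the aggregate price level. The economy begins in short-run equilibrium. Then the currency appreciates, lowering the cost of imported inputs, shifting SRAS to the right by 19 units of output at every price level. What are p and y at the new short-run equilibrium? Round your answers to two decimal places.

This is a positive supply shock: SRAS shifts right.
New SRAS: y = 1540 + 7p.
Set AD = SRAS: 3256 − 9p = 1540 + 7p, so 1716 = 16p and p = 107.25.
Substituting into AD, y = 2290.75.

p = 107.25, y = 2290.75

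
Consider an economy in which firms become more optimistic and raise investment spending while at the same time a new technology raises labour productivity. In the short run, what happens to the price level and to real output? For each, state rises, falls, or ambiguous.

The first event is a positive demand shock: AD shifts right, which by itself pushes P up and Y up.
The second is a favourable supply shock: SRAS shifts right, which by itself pushes P down and Y up.
The two shocks push P in opposite directions, so the effect on P is ambiguous. Both shocks push Y up, so Y rises.

Price level: ambiguous; output: rises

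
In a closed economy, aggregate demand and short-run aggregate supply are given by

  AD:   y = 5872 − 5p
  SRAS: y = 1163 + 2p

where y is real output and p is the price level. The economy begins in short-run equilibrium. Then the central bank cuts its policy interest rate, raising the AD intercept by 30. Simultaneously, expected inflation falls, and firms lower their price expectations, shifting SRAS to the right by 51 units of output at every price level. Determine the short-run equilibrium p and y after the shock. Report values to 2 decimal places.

After both shocks: AD is y = 5902 − 5p and SRAS is y = 1214 + 2p.
Setting them equal: 4688 = 7p, so p = 669.71.
Substituting into AD, y = 2553.43.

p = 669.71, y = 2553.43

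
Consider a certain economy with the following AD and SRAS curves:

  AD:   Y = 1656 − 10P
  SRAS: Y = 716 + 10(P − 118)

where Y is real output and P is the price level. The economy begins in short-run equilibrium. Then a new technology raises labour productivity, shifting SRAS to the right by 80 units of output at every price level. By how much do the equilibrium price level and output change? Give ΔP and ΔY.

ΔP = -4, ΔY = +40

This is a positive supply shock: SRAS shifts right.
New SRAS: Y = 10P − 384.
Set AD = SRAS: 1656 − 10P = 10P − 384, so 2040 = 20P and P = 102.
Y = 1656 − 10·102 = 636.
Initially P = 106, Y = 596, so ΔP = -4 and ΔY = +40.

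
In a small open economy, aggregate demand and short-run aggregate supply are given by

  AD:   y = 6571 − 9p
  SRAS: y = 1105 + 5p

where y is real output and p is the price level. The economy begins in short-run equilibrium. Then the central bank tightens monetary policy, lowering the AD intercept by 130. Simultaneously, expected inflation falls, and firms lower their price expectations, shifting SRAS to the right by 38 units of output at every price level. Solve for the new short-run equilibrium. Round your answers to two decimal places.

After both shocks: AD is y = 6441 − 9p and SRAS is y = 1143 + 5p.
Setting them equal: 5298 = 14p, so p = 378.43.
Substituting into AD, y = 3035.14.

p = 378.43, y = 3035.14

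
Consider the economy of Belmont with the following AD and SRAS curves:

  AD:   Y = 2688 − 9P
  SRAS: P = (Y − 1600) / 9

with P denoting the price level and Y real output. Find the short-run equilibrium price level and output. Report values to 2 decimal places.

P = 60.44, Y = 2144.00

Rearrange SRAS to Y = 1600 + 9P.
Set AD = SRAS: 2688 − 9P = 1600 + 9P, so 1088 = 18P and P = 60.44.
Substituting into AD, Y = 2688 − 9P = 2144.00.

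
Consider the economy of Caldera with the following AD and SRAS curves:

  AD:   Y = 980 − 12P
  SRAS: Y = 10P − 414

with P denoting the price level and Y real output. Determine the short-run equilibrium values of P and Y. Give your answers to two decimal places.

Set AD = SRAS: 980 − 12P = 10P − 414, so 1394 = 22P and P = 63.36.
Substituting into AD, Y = 980 − 12P = 219.64.

P = 63.36, Y = 219.64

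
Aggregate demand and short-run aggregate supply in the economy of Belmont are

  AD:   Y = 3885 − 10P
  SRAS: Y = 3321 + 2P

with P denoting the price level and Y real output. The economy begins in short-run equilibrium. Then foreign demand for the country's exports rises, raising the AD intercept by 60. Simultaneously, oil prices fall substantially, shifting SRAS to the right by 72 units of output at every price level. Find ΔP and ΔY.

After both shocks: AD is Y = 3945 − 10P and SRAS is Y = 3393 + 2P.
Setting them equal: 552 = 12P, so P = 46.
Y = 3945 − 10·46 = 3485.
Initially P = 47, Y = 3415, so ΔP = -1 and ΔY = +70.

ΔP = -1, ΔY = +70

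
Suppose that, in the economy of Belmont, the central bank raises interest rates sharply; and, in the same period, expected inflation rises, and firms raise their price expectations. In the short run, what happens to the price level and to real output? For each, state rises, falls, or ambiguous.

The first event is a negative demand shock: AD shifts left, which by itself pushes P down and Y down.
The second is an adverse supply shock: SRAS shifts left, which by itself pushes P up and Y down.
The two shocks push P in opposite directions, so the effect on P is ambiguous. Both shocks push Y down, so Y falls.

Price level: ambiguous; output: falls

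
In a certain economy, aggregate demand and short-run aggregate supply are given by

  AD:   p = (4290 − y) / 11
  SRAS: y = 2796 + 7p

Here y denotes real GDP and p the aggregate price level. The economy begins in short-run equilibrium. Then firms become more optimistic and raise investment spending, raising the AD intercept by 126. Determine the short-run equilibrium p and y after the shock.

p = 90, y = 3426

This is a positive demand shock: AD shifts right.
New AD: y = 4416 − 11p.
Set AD = SRAS: 4416 − 11p = 2796 + 7p, so 1620 = 18p and p = 90.
y = 4416 − 11·90 = 3426.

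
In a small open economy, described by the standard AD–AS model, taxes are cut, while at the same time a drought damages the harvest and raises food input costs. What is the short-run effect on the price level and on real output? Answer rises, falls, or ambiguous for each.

The first event is a positive demand shock: AD shifts right, which by itself pushes P up and Y up.
The second is an adverse supply shock: SRAS shifts left, which by itself pushes P up and Y down.
Both shocks push P up, so P rises. The two shocks push Y in opposite directions, so the effect on Y is ambiguous.

Price level: rises; output: ambiguous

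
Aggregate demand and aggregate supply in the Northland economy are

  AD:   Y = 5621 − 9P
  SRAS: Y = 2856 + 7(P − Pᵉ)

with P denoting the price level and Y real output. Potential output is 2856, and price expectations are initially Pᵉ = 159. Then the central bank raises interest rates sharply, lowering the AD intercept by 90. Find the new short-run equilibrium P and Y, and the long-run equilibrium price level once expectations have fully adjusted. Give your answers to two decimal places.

Short run: P = 236.75, Y = 3400.25. Long run: P = 297.22.

AD shifts left: new AD is Y = 5531 − 9P. With Pᵉ = 159, SRAS is Y = 1743 + 7P.
Short run: 5531 − 9P = 1743 + 7P gives 3788 = 16P, so P = 236.75 and Y = 5531 − 9P = 3400.25.
Y = 3400.25 is above potential 2856; expectations adjust and SRAS shifts left until Y = 2856.
Long run: on the new AD curve, 2856 = 5531 − 9P gives P = 297.22.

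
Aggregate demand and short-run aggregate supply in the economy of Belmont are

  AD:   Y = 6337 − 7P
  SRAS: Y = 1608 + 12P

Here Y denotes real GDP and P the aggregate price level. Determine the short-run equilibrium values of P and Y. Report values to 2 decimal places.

Set AD = SRAS: 6337 − 7P = 1608 + 12P, so 4729 = 19P and P = 248.89.
Substituting into AD, Y = 6337 − 7P = 4594.74.

P = 248.89, Y = 4594.74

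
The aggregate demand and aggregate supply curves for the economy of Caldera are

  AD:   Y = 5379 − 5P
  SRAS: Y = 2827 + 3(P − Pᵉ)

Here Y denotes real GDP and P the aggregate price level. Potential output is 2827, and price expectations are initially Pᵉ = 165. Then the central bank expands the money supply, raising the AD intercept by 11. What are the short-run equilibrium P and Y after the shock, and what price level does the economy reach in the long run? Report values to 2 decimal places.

Short run: P = 382.25, Y = 3478.75. Long run: P = 512.60.

AD shifts right: new AD is Y = 5390 − 5P. With Pᵉ = 165, SRAS is Y = 2332 + 3P.
Short run: 5390 − 5P = 2332 + 3P gives 3058 = 8P, so P = 382.25 and Y = 5390 − 5P = 3478.75.
Y = 3478.75 is above potential 2827; expectations adjust and SRAS shifts left until Y = 2827.
Long run: on the new AD curve, 2827 = 5390 − 5P gives P = 512.60.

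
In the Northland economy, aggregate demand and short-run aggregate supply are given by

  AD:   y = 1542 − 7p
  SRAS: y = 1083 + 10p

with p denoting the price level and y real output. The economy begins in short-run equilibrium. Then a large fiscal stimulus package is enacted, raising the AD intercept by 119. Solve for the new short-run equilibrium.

This is a positive demand shock: AD shifts right.
New AD: y = 1661 − 7p.
Set AD = SRAS: 1661 − 7p = 1083 + 10p, so 578 = 17p and p = 34.
y = 1661 − 7·34 = 1423.

p = 34, y = 1423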